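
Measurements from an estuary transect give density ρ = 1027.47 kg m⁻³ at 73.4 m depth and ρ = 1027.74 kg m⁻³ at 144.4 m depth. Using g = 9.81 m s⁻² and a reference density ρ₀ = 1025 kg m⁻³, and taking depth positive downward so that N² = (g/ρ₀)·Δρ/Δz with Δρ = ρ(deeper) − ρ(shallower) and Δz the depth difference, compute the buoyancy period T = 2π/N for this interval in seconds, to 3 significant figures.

Δρ = 1027.74 − 1027.47 = 0.27 kg m⁻³ over Δz = 144.4 − 73.4 = 71 m.
N² = (9.81/1025) × (0.27/71) = 3.6396 × 10⁻⁵ s⁻².
N = √(3.6396 × 10⁻⁵) = 6.0329 × 10⁻³ rad s⁻¹, so T = 2π/N = 1.0415 × 10³ s ≈ 1.04 × 10³ s.

1.04 × 10³ s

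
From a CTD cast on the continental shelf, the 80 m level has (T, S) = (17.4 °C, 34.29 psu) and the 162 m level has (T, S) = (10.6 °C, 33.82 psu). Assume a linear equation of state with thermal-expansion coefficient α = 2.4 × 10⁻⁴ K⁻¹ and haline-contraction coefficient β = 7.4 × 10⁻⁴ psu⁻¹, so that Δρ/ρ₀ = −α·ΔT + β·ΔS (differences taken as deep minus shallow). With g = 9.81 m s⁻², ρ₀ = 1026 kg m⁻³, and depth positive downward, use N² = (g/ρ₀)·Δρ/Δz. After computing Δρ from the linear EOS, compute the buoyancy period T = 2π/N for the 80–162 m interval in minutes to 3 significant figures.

8.45 min

ΔT = -6.8 K, ΔS = -0.47 psu (deep − shallow).
Δρ/ρ₀ = −αΔT + βΔS = 1.632 × 10⁻³ − 3.478 × 10⁻⁴ = 1.2842 × 10⁻³, so Δρ ≈ 1.318 kg m⁻³.
N² = (g/ρ₀)·Δρ/Δz = g·(Δρ/ρ₀)/Δz = 9.81 × 1.2842 × 10⁻³ / 82 = 1.5363 × 10⁻⁴ s⁻².
N = √(1.5363 × 10⁻⁴) = 0.012395 rad s⁻¹ → T = 2π/N = 506.91 s = 8.4485 min ≈ 8.45 min.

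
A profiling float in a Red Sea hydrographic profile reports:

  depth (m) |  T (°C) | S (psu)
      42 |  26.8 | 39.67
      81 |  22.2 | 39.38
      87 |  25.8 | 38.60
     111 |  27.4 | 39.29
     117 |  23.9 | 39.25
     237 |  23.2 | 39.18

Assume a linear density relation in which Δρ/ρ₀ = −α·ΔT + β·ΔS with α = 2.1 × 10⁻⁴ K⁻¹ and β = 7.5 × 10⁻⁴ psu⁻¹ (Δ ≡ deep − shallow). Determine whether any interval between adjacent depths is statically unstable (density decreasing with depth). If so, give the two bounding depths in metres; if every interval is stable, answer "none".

Evaluate Δρ/ρ₀ = −αΔT + βΔS across each adjacent pair:
  42–81 m: −αΔT+βΔS = −(2.1 × 10⁻⁴)(-4.6)+(7.5 × 10⁻⁴)(-0.29) = 7.5 × 10⁻⁴ → stable
  81–87 m: −αΔT+βΔS = −(2.1 × 10⁻⁴)(+3.6)+(7.5 × 10⁻⁴)(-0.78) = -1.3 × 10⁻³ → UNSTABLE
  87–111 m: −αΔT+βΔS = −(2.1 × 10⁻⁴)(+1.6)+(7.5 × 10⁻⁴)(+0.69) = 1.8 × 10⁻⁴ → stable
  111–117 m: −αΔT+βΔS = −(2.1 × 10⁻⁴)(-3.5)+(7.5 × 10⁻⁴)(-0.04) = 7.1 × 10⁻⁴ → stable
  117–237 m: −αΔT+βΔS = −(2.1 × 10⁻⁴)(-0.7)+(7.5 × 10⁻⁴)(-0.07) = 9.4 × 10⁻⁵ → stable
The 81–87 m interval has Δρ < 0: lighter water underlies denser water.

81–87 m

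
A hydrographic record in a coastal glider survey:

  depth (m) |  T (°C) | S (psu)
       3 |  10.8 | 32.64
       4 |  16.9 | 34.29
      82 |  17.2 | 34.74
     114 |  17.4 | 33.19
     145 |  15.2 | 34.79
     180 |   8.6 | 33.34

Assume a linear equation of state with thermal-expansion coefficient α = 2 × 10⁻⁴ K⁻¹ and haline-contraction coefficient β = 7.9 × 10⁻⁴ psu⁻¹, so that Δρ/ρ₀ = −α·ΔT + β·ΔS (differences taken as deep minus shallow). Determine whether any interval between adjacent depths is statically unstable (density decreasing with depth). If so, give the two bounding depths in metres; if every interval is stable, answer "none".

Evaluate Δρ/ρ₀ = −αΔT + βΔS across each adjacent pair:
  3–4 m: −αΔT+βΔS = −(2 × 10⁻⁴)(+6.1)+(7.9 × 10⁻⁴)(+1.65) = 8.4 × 10⁻⁵ → stable
  4–82 m: −αΔT+βΔS = −(2 × 10⁻⁴)(+0.3)+(7.9 × 10⁻⁴)(+0.45) = 3.0 × 10⁻⁴ → stable
  82–114 m: −αΔT+βΔS = −(2 × 10⁻⁴)(+0.2)+(7.9 × 10⁻⁴)(-1.55) = -1.3 × 10⁻³ → UNSTABLE
  114–145 m: −αΔT+βΔS = −(2 × 10⁻⁴)(-2.2)+(7.9 × 10⁻⁴)(+1.60) = 1.7 × 10⁻³ → stable
  145–180 m: −αΔT+βΔS = −(2 × 10⁻⁴)(-6.6)+(7.9 × 10⁻⁴)(-1.45) = 1.7 × 10⁻⁴ → stable
The 82–114 m interval has Δρ < 0: lighter water underlies denser water.

82–114 m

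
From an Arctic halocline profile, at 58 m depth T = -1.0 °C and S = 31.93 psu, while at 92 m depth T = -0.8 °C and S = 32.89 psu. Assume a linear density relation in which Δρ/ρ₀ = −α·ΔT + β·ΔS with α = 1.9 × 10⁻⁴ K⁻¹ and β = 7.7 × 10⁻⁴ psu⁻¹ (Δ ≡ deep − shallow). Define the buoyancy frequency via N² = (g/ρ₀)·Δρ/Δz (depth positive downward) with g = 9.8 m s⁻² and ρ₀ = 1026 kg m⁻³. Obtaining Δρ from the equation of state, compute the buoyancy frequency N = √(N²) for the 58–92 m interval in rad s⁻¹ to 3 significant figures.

ΔT = +0.2 K, ΔS = +0.96 psu (deep − shallow).
Δρ/ρ₀ = −αΔT + βΔS = -3.80 × 10⁻⁵ + 7.392 × 10⁻⁴ = 7.012 × 10⁻⁴, so Δρ ≈ 0.7194 kg m⁻³.
N² = (g/ρ₀)·Δρ/Δz = g·(Δρ/ρ₀)/Δz = 9.8 × 7.012 × 10⁻⁴ / 34 = 2.0211 × 10⁻⁴ s⁻².
N = √(2.0211 × 10⁻⁴) = 0.014217 rad s⁻¹ ≈ 0.0142 rad s⁻¹.

0.0142 rad s⁻¹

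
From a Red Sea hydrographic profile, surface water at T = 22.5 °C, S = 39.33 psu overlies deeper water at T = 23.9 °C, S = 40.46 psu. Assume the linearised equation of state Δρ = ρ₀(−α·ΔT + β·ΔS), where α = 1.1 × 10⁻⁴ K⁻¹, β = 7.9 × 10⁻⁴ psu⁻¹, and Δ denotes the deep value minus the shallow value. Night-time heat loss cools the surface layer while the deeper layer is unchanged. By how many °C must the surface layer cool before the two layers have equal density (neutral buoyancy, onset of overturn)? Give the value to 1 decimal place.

Neutral buoyancy requires Δρ = 0, i.e. −α(T_deep − T_surf′) + β(S_deep − S_surf) = 0.
T_surf′ = T_deep − (β/α)·ΔS = 23.9 − (7.9 × 10⁻⁴/1.1 × 10⁻⁴)·(+1.13) = 15.785 °C.
Cooling required: 22.5 − (15.785) = 6.715 °C.

6.7 °C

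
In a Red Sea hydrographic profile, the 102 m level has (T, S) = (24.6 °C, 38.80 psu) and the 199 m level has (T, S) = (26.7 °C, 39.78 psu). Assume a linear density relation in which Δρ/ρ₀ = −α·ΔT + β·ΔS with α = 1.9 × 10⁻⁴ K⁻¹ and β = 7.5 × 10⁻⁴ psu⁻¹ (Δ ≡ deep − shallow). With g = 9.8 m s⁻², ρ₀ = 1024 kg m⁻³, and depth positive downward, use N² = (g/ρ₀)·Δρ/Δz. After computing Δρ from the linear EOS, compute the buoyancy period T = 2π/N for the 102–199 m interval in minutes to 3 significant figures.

ΔT = +2.1 K, ΔS = +0.98 psu (deep − shallow).
Δρ/ρ₀ = −αΔT + βΔS = -3.99 × 10⁻⁴ + 7.35 × 10⁻⁴ = 3.36 × 10⁻⁴, so Δρ ≈ 0.3441 kg m⁻³.
N² = (g/ρ₀)·Δρ/Δz = g·(Δρ/ρ₀)/Δz = 9.8 × 3.36 × 10⁻⁴ / 97 = 3.3946 × 10⁻⁵ s⁻².
N = √(3.3946 × 10⁻⁵) = 5.8263 × 10⁻³ rad s⁻¹ → T = 2π/N = 1.0784 × 10³ s = 17.973 min ≈ 18.0 min.

18.0 min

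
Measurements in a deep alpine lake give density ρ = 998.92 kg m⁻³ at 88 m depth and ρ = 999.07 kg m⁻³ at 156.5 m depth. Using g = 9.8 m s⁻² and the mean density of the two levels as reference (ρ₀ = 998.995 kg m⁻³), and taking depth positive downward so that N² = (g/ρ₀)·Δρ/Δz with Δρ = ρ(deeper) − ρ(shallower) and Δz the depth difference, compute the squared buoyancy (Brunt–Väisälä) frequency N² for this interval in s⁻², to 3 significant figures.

2.15 × 10⁻⁵ s⁻²

Δρ = 999.07 − 998.92 = 0.15 kg m⁻³ over Δz = 156.5 − 88 = 68.5 m.
N² = (9.8/998.995) × (0.15/68.5) = 2.1481 × 10⁻⁵ s⁻² ≈ 2.15 × 10⁻⁵ s⁻².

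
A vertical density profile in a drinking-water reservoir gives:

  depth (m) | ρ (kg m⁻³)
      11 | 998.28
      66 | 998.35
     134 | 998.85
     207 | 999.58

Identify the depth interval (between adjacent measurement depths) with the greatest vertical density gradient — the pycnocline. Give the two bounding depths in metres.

Compute the density gradient over each adjacent pair:
  11–66 m: Δρ/Δz = 0.07/55 = 1.3 × 10⁻³ kg m⁻⁴
  66–134 m: Δρ/Δz = 0.50/68 = 7.4 × 10⁻³ kg m⁻⁴
  134–207 m: Δρ/Δz = 0.73/73 = 0.010 kg m⁻⁴
The largest gradient is in the 134–207 m interval — the pycnocline.

134–207 m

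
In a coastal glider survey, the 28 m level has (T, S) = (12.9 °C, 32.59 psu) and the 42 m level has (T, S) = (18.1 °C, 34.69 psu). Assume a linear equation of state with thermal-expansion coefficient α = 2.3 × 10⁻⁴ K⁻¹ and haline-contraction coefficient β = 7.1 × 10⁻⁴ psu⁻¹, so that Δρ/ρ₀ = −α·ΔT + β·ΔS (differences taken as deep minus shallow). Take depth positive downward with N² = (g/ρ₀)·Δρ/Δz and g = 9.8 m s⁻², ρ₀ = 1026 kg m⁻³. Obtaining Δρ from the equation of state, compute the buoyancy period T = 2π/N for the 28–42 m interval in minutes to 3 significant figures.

ΔT = +5.2 K, ΔS = +2.10 psu (deep − shallow).
Δρ/ρ₀ = −αΔT + βΔS = -1.196 × 10⁻³ + 1.491 × 10⁻³ = 2.95 × 10⁻⁴, so Δρ ≈ 0.3027 kg m⁻³.
N² = (g/ρ₀)·Δρ/Δz = g·(Δρ/ρ₀)/Δz = 9.8 × 2.95 × 10⁻⁴ / 14 = 2.0650 × 10⁻⁴ s⁻².
N = √(2.0650 × 10⁻⁴) = 0.014370 rad s⁻¹ → T = 2π/N = 437.24 s = 7.2873 min ≈ 7.29 min.

7.29 min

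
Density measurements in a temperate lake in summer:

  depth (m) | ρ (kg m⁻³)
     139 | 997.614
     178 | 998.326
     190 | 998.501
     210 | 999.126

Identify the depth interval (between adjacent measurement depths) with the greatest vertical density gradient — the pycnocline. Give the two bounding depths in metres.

190–210 m

Compute the density gradient over each adjacent pair:
  139–178 m: Δρ/Δz = 0.712/39 = 0.018 kg m⁻⁴
  178–190 m: Δρ/Δz = 0.175/12 = 0.015 kg m⁻⁴
  190–210 m: Δρ/Δz = 0.625/20 = 0.031 kg m⁻⁴
The largest gradient is in the 190–210 m interval — the pycnocline.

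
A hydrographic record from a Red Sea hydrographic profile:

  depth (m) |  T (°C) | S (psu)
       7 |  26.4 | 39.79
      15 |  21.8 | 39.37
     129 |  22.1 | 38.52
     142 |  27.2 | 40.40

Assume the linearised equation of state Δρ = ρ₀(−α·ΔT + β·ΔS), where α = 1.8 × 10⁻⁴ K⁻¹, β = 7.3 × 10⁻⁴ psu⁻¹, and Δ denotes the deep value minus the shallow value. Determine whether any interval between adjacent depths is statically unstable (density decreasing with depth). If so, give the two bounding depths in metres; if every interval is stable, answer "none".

15–129 m

Evaluate Δρ/ρ₀ = −αΔT + βΔS across each adjacent pair:
  7–15 m: −αΔT+βΔS = −(1.8 × 10⁻⁴)(-4.6)+(7.3 × 10⁻⁴)(-0.42) = 5.2 × 10⁻⁴ → stable
  15–129 m: −αΔT+βΔS = −(1.8 × 10⁻⁴)(+0.3)+(7.3 × 10⁻⁴)(-0.85) = -6.7 × 10⁻⁴ → UNSTABLE
  129–142 m: −αΔT+βΔS = −(1.8 × 10⁻⁴)(+5.1)+(7.3 × 10⁻⁴)(+1.88) = 4.5 × 10⁻⁴ → stable
The 15–129 m interval has Δρ < 0: lighter water underlies denser water.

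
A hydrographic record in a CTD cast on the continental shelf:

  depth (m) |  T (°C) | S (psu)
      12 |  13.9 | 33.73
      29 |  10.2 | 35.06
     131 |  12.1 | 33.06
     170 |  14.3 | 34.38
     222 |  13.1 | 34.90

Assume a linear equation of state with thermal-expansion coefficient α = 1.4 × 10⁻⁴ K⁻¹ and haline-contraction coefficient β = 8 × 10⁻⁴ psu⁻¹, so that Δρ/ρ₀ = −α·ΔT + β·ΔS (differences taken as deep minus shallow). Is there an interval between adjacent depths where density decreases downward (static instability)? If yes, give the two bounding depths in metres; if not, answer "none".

Evaluate Δρ/ρ₀ = −αΔT + βΔS across each adjacent pair:
  12–29 m: −αΔT+βΔS = −(1.4 × 10⁻⁴)(-3.7)+(8 × 10⁻⁴)(+1.33) = 1.6 × 10⁻³ → stable
  29–131 m: −αΔT+βΔS = −(1.4 × 10⁻⁴)(+1.9)+(8 × 10⁻⁴)(-2.00) = -1.9 × 10⁻³ → UNSTABLE
  131–170 m: −αΔT+βΔS = −(1.4 × 10⁻⁴)(+2.2)+(8 × 10⁻⁴)(+1.32) = 7.5 × 10⁻⁴ → stable
  170–222 m: −αΔT+βΔS = −(1.4 × 10⁻⁴)(-1.2)+(8 × 10⁻⁴)(+0.52) = 5.8 × 10⁻⁴ → stable
The 29–131 m interval has Δρ < 0: lighter water underlies denser water.

29–131 m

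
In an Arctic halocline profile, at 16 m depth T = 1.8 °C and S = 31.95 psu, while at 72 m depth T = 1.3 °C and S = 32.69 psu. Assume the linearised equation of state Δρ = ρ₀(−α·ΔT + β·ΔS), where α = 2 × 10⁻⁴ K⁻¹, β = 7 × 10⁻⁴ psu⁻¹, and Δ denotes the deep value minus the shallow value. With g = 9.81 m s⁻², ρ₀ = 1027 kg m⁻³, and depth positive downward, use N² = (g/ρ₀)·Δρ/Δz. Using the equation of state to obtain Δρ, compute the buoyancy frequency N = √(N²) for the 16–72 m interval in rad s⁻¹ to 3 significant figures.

ΔT = -0.5 K, ΔS = +0.74 psu (deep − shallow).
Δρ/ρ₀ = −αΔT + βΔS = 1.00 × 10⁻⁴ + 5.18 × 10⁻⁴ = 6.18 × 10⁻⁴, so Δρ ≈ 0.6347 kg m⁻³.
N² = (g/ρ₀)·Δρ/Δz = g·(Δρ/ρ₀)/Δz = 9.81 × 6.18 × 10⁻⁴ / 56 = 1.0826 × 10⁻⁴ s⁻².
N = √(1.0826 × 10⁻⁴) = 0.010405 rad s⁻¹ ≈ 0.0104 rad s⁻¹.

0.0104 rad s⁻¹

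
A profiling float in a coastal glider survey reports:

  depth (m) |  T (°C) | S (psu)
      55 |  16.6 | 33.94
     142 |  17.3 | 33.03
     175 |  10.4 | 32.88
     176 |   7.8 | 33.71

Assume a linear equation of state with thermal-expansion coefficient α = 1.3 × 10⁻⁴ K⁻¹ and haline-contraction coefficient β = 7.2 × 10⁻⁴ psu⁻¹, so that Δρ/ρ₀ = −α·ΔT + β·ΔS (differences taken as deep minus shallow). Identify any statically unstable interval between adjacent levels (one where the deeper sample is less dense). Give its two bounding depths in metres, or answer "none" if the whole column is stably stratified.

Evaluate Δρ/ρ₀ = −αΔT + βΔS across each adjacent pair:
  55–142 m: −αΔT+βΔS = −(1.3 × 10⁻⁴)(+0.7)+(7.2 × 10⁻⁴)(-0.91) = -7.5 × 10⁻⁴ → UNSTABLE
  142–175 m: −αΔT+βΔS = −(1.3 × 10⁻⁴)(-6.9)+(7.2 × 10⁻⁴)(-0.15) = 7.9 × 10⁻⁴ → stable
  175–176 m: −αΔT+βΔS = −(1.3 × 10⁻⁴)(-2.6)+(7.2 × 10⁻⁴)(+0.83) = 9.4 × 10⁻⁴ → stable
The 55–142 m interval has Δρ < 0: lighter water underlies denser water.

55–142 m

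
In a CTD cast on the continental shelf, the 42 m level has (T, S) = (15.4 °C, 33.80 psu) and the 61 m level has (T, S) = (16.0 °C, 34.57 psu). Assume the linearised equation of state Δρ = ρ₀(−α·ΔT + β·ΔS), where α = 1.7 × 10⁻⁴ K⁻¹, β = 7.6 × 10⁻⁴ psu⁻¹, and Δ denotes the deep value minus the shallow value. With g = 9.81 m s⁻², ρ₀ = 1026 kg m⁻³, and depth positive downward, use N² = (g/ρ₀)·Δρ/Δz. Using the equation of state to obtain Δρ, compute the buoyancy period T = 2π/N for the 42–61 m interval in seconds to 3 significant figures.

ΔT = +0.6 K, ΔS = +0.77 psu (deep − shallow).
Δρ/ρ₀ = −αΔT + βΔS = -1.02 × 10⁻⁴ + 5.852 × 10⁻⁴ = 4.832 × 10⁻⁴, so Δρ ≈ 0.4958 kg m⁻³.
N² = (g/ρ₀)·Δρ/Δz = g·(Δρ/ρ₀)/Δz = 9.81 × 4.832 × 10⁻⁴ / 19 = 2.4948 × 10⁻⁴ s⁻².
N = √(2.4948 × 10⁻⁴) = 0.015795 rad s⁻¹ → T = 2π/N = 397.80 s ≈ 398 s.

398 s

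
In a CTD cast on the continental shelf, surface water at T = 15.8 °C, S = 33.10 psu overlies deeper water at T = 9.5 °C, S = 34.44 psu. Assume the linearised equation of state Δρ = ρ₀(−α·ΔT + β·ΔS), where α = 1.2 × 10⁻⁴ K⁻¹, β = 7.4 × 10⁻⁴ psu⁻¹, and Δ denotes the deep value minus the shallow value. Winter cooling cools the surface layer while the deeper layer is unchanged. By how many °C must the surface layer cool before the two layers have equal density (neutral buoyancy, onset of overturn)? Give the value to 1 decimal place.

Neutral buoyancy requires Δρ = 0, i.e. −α(T_deep − T_surf′) + β(S_deep − S_surf) = 0.
T_surf′ = T_deep − (β/α)·ΔS = 9.5 − (7.4 × 10⁻⁴/1.2 × 10⁻⁴)·(+1.34) = 1.237 °C.
Cooling required: 15.8 − (1.237) = 14.563 °C.

14.6 °C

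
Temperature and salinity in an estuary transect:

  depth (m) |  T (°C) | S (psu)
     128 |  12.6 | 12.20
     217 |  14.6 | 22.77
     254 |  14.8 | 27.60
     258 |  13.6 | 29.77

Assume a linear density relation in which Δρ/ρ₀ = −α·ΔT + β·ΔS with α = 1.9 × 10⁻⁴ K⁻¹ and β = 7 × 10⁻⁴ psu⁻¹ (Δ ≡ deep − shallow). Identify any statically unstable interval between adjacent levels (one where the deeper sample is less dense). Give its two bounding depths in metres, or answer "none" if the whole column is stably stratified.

none

Evaluate Δρ/ρ₀ = −αΔT + βΔS across each adjacent pair:
  128–217 m: −αΔT+βΔS = −(1.9 × 10⁻⁴)(+2.0)+(7 × 10⁻⁴)(+10.57) = 7.0 × 10⁻³ → stable
  217–254 m: −αΔT+βΔS = −(1.9 × 10⁻⁴)(+0.2)+(7 × 10⁻⁴)(+4.83) = 3.3 × 10⁻³ → stable
  254–258 m: −αΔT+βΔS = −(1.9 × 10⁻⁴)(-1.2)+(7 × 10⁻⁴)(+2.17) = 1.7 × 10⁻³ → stable
Every interval has Δρ > 0: the column is stably stratified throughout.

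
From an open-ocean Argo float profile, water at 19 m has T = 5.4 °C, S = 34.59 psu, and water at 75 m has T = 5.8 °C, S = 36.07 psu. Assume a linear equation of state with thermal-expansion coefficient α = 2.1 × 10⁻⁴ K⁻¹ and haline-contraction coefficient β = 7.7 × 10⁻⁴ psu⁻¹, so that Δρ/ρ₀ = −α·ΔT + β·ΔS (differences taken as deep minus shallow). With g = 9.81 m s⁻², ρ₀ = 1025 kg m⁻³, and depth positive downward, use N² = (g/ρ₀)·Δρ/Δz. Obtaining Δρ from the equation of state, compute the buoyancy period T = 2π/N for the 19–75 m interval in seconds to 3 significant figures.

ΔT = +0.4 K, ΔS = +1.48 psu (deep − shallow).
Δρ/ρ₀ = −αΔT + βΔS = -8.40 × 10⁻⁵ + 1.1396 × 10⁻³ = 1.0556 × 10⁻³, so Δρ ≈ 1.082 kg m⁻³.
N² = (g/ρ₀)·Δρ/Δz = g·(Δρ/ρ₀)/Δz = 9.81 × 1.0556 × 10⁻³ / 56 = 1.8492 × 10⁻⁴ s⁻².
N = √(1.8492 × 10⁻⁴) = 0.013599 rad s⁻¹ → T = 2π/N = 462.03 s ≈ 462 s.

462 s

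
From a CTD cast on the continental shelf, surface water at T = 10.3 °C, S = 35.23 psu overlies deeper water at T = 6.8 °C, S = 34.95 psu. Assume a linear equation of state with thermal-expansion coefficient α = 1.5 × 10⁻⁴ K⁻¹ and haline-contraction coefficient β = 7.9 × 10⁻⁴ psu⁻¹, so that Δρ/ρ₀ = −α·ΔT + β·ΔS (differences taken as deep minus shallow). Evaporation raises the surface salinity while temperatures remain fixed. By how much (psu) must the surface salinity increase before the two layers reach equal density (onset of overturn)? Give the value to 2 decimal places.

0.38 psu

Neutral buoyancy requires −α(T_deep − T_surf) + β(S_deep − S_surf′) = 0.
S_surf′ = S_deep − (α/β)·ΔT = 34.95 − (1.5 × 10⁻⁴/7.9 × 10⁻⁴)·(-3.5) = 35.6146 psu.
Increase required: 35.6146 − 35.23 = 0.3846 psu.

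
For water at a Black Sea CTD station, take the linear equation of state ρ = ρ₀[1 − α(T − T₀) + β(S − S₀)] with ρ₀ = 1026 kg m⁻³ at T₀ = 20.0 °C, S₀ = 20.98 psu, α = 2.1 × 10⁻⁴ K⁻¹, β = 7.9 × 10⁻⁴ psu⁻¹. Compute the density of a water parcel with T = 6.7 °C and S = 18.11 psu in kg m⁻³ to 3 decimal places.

1026.539 kg m⁻³

T − T₀ = -13.3 K, S − S₀ = -2.87 psu.
Bracket = 1 − α·(-13.3) + β·(-2.87) = 1 + (5.257 × 10⁻⁴) = 1.0005257.
ρ = 1026 × 1.0005257 = 1026.539 kg m⁻³.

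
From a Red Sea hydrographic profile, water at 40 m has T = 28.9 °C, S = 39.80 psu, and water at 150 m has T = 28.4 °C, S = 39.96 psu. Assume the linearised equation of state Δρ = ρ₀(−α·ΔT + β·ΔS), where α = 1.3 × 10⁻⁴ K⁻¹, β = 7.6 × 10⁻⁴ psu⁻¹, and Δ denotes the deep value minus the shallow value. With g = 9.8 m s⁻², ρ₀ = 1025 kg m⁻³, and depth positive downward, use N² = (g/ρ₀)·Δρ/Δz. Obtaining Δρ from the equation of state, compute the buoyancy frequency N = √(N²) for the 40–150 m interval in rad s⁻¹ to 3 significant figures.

4.08 × 10⁻³ rad s⁻¹

ΔT = -0.5 K, ΔS = +0.16 psu (deep − shallow).
Δρ/ρ₀ = −αΔT + βΔS = 6.50 × 10⁻⁵ + 1.216 × 10⁻⁴ = 1.866 × 10⁻⁴, so Δρ ≈ 0.1913 kg m⁻³.
N² = (g/ρ₀)·Δρ/Δz = g·(Δρ/ρ₀)/Δz = 9.8 × 1.866 × 10⁻⁴ / 110 = 1.6624 × 10⁻⁵ s⁻².
N = √(1.6624 × 10⁻⁵) = 4.0773 × 10⁻³ rad s⁻¹ ≈ 4.08 × 10⁻³ rad s⁻¹.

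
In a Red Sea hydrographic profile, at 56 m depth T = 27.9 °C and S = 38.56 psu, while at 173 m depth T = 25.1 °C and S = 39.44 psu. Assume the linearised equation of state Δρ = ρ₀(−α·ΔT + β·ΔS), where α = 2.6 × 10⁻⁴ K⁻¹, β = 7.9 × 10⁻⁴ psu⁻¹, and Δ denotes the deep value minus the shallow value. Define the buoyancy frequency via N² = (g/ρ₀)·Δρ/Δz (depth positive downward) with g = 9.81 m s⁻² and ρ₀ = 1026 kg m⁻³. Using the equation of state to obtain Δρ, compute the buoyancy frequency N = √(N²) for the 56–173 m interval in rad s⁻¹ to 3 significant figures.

0.0109 rad s⁻¹

ΔT = -2.8 K, ΔS = +0.88 psu (deep − shallow).
Δρ/ρ₀ = −αΔT + βΔS = 7.28 × 10⁻⁴ + 6.952 × 10⁻⁴ = 1.4232 × 10⁻³, so Δρ ≈ 1.460 kg m⁻³.
N² = (g/ρ₀)·Δρ/Δz = g·(Δρ/ρ₀)/Δz = 9.81 × 1.4232 × 10⁻³ / 117 = 1.1933 × 10⁻⁴ s⁻².
N = √(1.1933 × 10⁻⁴) = 0.010924 rad s⁻¹ ≈ 0.0109 rad s⁻¹.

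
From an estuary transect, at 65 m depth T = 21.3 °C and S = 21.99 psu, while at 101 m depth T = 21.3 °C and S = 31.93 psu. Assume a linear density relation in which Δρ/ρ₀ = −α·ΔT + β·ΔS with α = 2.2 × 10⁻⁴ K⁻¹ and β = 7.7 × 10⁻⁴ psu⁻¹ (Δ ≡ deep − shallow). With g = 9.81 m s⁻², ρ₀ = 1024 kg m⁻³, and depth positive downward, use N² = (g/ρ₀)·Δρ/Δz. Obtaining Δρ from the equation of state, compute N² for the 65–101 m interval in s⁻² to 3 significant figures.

ΔT = +0.0 K, ΔS = +9.94 psu (deep − shallow).
Δρ/ρ₀ = −αΔT + βΔS = 0 + 7.6538 × 10⁻³ = 7.6538 × 10⁻³, so Δρ ≈ 7.837 kg m⁻³.
N² = (g/ρ₀)·Δρ/Δz = g·(Δρ/ρ₀)/Δz = 9.81 × 7.6538 × 10⁻³ / 36 = 2.0857 × 10⁻³ s⁻² ≈ 2.09 × 10⁻³ s⁻².

2.09 × 10⁻³ s⁻²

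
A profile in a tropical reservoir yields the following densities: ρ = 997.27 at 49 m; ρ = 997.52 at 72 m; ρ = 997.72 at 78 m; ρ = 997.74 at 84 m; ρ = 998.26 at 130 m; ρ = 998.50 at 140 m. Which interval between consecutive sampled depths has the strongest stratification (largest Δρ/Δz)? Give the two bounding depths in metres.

Compute the density gradient over each adjacent pair:
  49–72 m: Δρ/Δz = 0.25/23 = 0.011 kg m⁻⁴
  72–78 m: Δρ/Δz = 0.20/6 = 0.033 kg m⁻⁴
  78–84 m: Δρ/Δz = 0.02/6 = 3.3 × 10⁻³ kg m⁻⁴
  84–130 m: Δρ/Δz = 0.52/46 = 0.011 kg m⁻⁴
  130–140 m: Δρ/Δz = 0.24/10 = 0.024 kg m⁻⁴
The largest gradient is in the 72–78 m interval — the pycnocline.

72–78 m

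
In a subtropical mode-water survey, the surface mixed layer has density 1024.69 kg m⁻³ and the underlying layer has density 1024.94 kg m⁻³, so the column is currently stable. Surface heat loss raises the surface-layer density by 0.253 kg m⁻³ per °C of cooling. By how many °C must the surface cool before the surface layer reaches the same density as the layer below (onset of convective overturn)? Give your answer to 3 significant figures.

0.988 °C

Density deficit of the surface layer: 1024.94 − 1024.69 = 0.25 kg m⁻³.
Required change = 0.25 / 0.253 = 0.988 °C.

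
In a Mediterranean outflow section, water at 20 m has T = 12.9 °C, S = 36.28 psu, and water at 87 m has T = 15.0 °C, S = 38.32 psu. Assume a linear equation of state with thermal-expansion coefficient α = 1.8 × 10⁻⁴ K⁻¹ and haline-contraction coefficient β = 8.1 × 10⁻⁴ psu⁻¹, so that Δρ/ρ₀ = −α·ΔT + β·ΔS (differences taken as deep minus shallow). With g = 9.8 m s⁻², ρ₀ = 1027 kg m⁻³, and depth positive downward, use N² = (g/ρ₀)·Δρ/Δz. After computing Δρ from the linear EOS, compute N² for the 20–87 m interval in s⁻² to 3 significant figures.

1.86 × 10⁻⁴ s⁻²

ΔT = +2.1 K, ΔS = +2.04 psu (deep − shallow).
Δρ/ρ₀ = −αΔT + βΔS = -3.78 × 10⁻⁴ + 1.6524 × 10⁻³ = 1.2744 × 10⁻³, so Δρ ≈ 1.309 kg m⁻³.
N² = (g/ρ₀)·Δρ/Δz = g·(Δρ/ρ₀)/Δz = 9.8 × 1.2744 × 10⁻³ / 67 = 1.8640 × 10⁻⁴ s⁻² ≈ 1.86 × 10⁻⁴ s⁻².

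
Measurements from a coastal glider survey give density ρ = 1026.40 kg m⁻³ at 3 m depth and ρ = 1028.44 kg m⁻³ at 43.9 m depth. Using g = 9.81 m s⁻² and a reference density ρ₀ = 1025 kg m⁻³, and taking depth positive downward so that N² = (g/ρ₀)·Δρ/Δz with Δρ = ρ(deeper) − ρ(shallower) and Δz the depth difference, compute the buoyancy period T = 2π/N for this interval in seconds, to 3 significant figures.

288 s

Δρ = 1028.44 − 1026.40 = 2.04 kg m⁻³ over Δz = 43.9 − 3 = 40.9 m.
N² = (9.81/1025) × (2.04/40.9) = 4.7737 × 10⁻⁴ s⁻².
N = √(4.7737 × 10⁻⁴) = 0.021849 rad s⁻¹, so T = 2π/N = 287.57 s ≈ 288 s.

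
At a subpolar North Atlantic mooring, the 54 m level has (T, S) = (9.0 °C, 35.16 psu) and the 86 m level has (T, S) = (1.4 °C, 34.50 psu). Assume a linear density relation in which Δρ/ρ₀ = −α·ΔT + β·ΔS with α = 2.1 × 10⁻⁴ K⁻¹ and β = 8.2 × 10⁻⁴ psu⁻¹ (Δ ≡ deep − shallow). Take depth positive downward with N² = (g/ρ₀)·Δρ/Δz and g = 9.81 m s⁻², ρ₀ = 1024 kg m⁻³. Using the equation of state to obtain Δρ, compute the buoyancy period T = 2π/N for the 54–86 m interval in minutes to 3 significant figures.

5.82 min

ΔT = -7.6 K, ΔS = -0.66 psu (deep − shallow).
Δρ/ρ₀ = −αΔT + βΔS = 1.596 × 10⁻³ − 5.412 × 10⁻⁴ = 1.0548 × 10⁻³, so Δρ ≈ 1.080 kg m⁻³.
N² = (g/ρ₀)·Δρ/Δz = g·(Δρ/ρ₀)/Δz = 9.81 × 1.0548 × 10⁻³ / 32 = 3.2336 × 10⁻⁴ s⁻².
N = √(3.2336 × 10⁻⁴) = 0.017982 rad s⁻¹ → T = 2π/N = 349.42 s = 5.8237 min ≈ 5.82 min.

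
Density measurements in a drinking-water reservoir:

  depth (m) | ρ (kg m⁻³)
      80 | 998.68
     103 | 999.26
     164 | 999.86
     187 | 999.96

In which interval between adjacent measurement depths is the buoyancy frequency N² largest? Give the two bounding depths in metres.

Compute the density gradient over each adjacent pair:
  80–103 m: Δρ/Δz = 0.58/23 = 0.025 kg m⁻⁴
  103–164 m: Δρ/Δz = 0.60/61 = 9.8 × 10⁻³ kg m⁻⁴
  164–187 m: Δρ/Δz = 0.10/23 = 4.3 × 10⁻³ kg m⁻⁴
The largest gradient is in the 80–103 m interval — the pycnocline.

80–103 m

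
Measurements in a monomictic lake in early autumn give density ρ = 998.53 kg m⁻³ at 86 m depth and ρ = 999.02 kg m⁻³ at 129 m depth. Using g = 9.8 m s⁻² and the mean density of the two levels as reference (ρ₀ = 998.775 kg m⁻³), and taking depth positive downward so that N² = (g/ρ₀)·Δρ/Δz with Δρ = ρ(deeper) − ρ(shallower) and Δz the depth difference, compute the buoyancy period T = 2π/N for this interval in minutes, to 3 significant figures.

9.90 min

Δρ = 999.02 − 998.53 = 0.49 kg m⁻³ over Δz = 129 − 86 = 43 m.
N² = (9.8/998.775) × (0.49/43) = 1.1181 × 10⁻⁴ s⁻².
N = √(1.1181 × 10⁻⁴) = 0.010574 rad s⁻¹, so T = 2π/N = 594.21 s = 9.9035 min ≈ 9.90 min.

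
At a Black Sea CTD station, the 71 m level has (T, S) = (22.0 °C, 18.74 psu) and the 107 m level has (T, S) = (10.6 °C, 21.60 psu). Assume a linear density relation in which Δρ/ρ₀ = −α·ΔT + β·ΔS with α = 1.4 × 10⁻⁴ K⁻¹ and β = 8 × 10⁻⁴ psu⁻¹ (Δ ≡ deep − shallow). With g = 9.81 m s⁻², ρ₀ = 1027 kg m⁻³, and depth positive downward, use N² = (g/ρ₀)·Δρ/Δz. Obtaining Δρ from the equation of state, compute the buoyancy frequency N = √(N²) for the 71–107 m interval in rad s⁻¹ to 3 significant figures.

ΔT = -11.4 K, ΔS = +2.86 psu (deep − shallow).
Δρ/ρ₀ = −αΔT + βΔS = 1.596 × 10⁻³ + 2.288 × 10⁻³ = 3.884 × 10⁻³, so Δρ ≈ 3.989 kg m⁻³.
N² = (g/ρ₀)·Δρ/Δz = g·(Δρ/ρ₀)/Δz = 9.81 × 3.884 × 10⁻³ / 36 = 1.0584 × 10⁻³ s⁻².
N = √(1.0584 × 10⁻³) = 0.032533 rad s⁻¹ ≈ 0.0325 rad s⁻¹.

0.0325 rad s⁻¹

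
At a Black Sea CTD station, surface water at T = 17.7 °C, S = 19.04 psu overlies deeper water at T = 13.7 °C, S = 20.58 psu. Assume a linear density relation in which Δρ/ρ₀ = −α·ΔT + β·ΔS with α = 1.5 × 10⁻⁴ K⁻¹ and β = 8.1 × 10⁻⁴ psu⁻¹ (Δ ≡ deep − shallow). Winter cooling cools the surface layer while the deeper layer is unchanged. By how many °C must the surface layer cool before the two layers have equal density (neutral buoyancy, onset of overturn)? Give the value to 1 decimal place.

12.3 °C

Neutral buoyancy requires Δρ = 0, i.e. −α(T_deep − T_surf′) + β(S_deep − S_surf) = 0.
T_surf′ = T_deep − (β/α)·ΔS = 13.7 − (8.1 × 10⁻⁴/1.5 × 10⁻⁴)·(+1.54) = 5.384 °C.
Cooling required: 17.7 − (5.384) = 12.316 °C.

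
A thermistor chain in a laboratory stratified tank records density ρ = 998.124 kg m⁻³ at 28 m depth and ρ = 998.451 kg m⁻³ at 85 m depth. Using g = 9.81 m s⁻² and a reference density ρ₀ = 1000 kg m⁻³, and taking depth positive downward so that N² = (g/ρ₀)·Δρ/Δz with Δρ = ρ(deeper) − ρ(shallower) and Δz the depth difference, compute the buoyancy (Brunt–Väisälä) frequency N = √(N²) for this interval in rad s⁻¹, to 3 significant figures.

Δρ = 998.451 − 998.124 = 0.327 kg m⁻³ over Δz = 85 − 28 = 57 m.
N² = (9.81/1000) × (0.327/57) = 5.6278 × 10⁻⁵ s⁻².
N = √(5.6278 × 10⁻⁵) = 7.5019 × 10⁻³ rad s⁻¹ ≈ 7.50 × 10⁻³ rad s⁻¹.

7.50 × 10⁻³ rad s⁻¹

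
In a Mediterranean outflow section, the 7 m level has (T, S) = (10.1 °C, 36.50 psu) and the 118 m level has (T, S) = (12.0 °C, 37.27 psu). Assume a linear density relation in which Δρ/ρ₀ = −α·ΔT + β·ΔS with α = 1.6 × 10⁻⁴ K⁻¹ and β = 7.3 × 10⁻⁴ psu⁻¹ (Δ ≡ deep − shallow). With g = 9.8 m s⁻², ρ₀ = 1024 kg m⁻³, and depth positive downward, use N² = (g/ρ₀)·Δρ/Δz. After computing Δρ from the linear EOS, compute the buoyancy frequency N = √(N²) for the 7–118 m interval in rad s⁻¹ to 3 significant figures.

4.77 × 10⁻³ rad s⁻¹

ΔT = +1.9 K, ΔS = +0.77 psu (deep − shallow).
Δρ/ρ₀ = −αΔT + βΔS = -3.04 × 10⁻⁴ + 5.621 × 10⁻⁴ = 2.581 × 10⁻⁴, so Δρ ≈ 0.2643 kg m⁻³.
N² = (g/ρ₀)·Δρ/Δz = g·(Δρ/ρ₀)/Δz = 9.8 × 2.581 × 10⁻⁴ / 111 = 2.2787 × 10⁻⁵ s⁻².
N = √(2.2787 × 10⁻⁵) = 4.7736 × 10⁻³ rad s⁻¹ ≈ 4.77 × 10⁻³ rad s⁻¹.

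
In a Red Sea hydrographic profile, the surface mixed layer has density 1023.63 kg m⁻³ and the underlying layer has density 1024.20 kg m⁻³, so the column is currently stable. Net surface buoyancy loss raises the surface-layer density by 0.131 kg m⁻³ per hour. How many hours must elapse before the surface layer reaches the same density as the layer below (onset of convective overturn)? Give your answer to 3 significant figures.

4.35 hours

Density deficit of the surface layer: 1024.20 − 1023.63 = 0.57 kg m⁻³.
Required change = 0.57 / 0.131 = 4.35 hours.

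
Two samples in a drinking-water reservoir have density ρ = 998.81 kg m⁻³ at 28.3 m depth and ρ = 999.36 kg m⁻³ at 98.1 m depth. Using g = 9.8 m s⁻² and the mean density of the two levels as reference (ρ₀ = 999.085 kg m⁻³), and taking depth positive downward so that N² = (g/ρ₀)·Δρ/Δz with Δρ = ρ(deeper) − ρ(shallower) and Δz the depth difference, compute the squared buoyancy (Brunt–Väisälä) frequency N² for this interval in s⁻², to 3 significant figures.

7.73 × 10⁻⁵ s⁻²

Δρ = 999.36 − 998.81 = 0.55 kg m⁻³ over Δz = 98.1 − 28.3 = 69.8 m.
N² = (9.8/999.085) × (0.55/69.8) = 7.7291 × 10⁻⁵ s⁻² ≈ 7.73 × 10⁻⁵ s⁻².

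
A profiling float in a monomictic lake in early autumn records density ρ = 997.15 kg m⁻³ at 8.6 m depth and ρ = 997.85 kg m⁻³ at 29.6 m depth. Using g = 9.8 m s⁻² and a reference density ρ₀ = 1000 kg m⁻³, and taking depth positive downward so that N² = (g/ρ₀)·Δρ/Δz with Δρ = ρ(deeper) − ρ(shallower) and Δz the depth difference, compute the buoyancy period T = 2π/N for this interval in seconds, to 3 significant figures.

348 s

Δρ = 997.85 − 997.15 = 0.70 kg m⁻³ over Δz = 29.6 − 8.6 = 21 m.
N² = (9.8/1000) × (0.70/21) = 3.2667 × 10⁻⁴ s⁻².
N = √(3.2667 × 10⁻⁴) = 0.018074 rad s⁻¹, so T = 2π/N = 347.64 s ≈ 348 s.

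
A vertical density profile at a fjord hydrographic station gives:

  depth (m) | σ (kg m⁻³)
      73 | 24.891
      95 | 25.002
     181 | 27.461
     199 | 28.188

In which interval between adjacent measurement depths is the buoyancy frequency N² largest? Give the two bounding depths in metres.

181–199 m

Compute the density gradient over each adjacent pair:
  73–95 m: Δρ/Δz = 0.111/22 = 5.0 × 10⁻³ kg m⁻⁴
  95–181 m: Δρ/Δz = 2.459/86 = 0.029 kg m⁻⁴
  181–199 m: Δρ/Δz = 0.727/18 = 0.040 kg m⁻⁴
The largest gradient is in the 181–199 m interval — the pycnocline.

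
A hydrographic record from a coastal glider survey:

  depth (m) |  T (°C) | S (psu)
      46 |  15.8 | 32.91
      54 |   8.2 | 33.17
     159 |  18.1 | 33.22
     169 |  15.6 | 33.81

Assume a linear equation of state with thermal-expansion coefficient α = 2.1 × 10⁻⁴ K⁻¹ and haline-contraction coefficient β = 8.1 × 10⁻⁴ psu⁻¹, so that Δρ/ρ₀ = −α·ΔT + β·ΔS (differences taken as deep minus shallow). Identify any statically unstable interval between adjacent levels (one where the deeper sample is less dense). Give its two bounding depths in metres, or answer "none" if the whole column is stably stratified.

54–159 m

Evaluate Δρ/ρ₀ = −αΔT + βΔS across each adjacent pair:
  46–54 m: −αΔT+βΔS = −(2.1 × 10⁻⁴)(-7.6)+(8.1 × 10⁻⁴)(+0.26) = 1.8 × 10⁻³ → stable
  54–159 m: −αΔT+βΔS = −(2.1 × 10⁻⁴)(+9.9)+(8.1 × 10⁻⁴)(+0.05) = -2.0 × 10⁻³ → UNSTABLE
  159–169 m: −αΔT+βΔS = −(2.1 × 10⁻⁴)(-2.5)+(8.1 × 10⁻⁴)(+0.59) = 1.0 × 10⁻³ → stable
The 54–159 m interval has Δρ < 0: lighter water underlies denser water.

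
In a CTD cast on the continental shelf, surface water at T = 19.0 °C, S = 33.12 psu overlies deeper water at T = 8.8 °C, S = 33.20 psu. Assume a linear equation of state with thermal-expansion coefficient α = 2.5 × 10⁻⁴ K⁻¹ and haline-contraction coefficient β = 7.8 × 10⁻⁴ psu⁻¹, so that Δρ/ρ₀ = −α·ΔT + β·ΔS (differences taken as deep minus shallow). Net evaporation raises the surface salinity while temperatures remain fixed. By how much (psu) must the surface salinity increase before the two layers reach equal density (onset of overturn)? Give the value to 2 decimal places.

Neutral buoyancy requires −α(T_deep − T_surf) + β(S_deep − S_surf′) = 0.
S_surf′ = S_deep − (α/β)·ΔT = 33.20 − (2.5 × 10⁻⁴/7.8 × 10⁻⁴)·(-10.2) = 36.4692 psu.
Increase required: 36.4692 − 33.12 = 3.3492 psu.

3.35 psu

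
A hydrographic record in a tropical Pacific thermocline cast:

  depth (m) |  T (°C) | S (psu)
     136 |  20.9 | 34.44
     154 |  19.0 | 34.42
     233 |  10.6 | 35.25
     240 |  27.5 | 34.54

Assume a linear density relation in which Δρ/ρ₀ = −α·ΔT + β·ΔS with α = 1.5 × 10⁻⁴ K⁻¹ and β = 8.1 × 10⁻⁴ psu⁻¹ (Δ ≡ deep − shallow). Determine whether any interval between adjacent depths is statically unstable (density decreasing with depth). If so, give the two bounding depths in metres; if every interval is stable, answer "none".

Evaluate Δρ/ρ₀ = −αΔT + βΔS across each adjacent pair:
  136–154 m: −αΔT+βΔS = −(1.5 × 10⁻⁴)(-1.9)+(8.1 × 10⁻⁴)(-0.02) = 2.7 × 10⁻⁴ → stable
  154–233 m: −αΔT+βΔS = −(1.5 × 10⁻⁴)(-8.4)+(8.1 × 10⁻⁴)(+0.83) = 1.9 × 10⁻³ → stable
  233–240 m: −αΔT+βΔS = −(1.5 × 10⁻⁴)(+16.9)+(8.1 × 10⁻⁴)(-0.71) = -3.1 × 10⁻³ → UNSTABLE
The 233–240 m interval has Δρ < 0: lighter water underlies denser water.

233–240 m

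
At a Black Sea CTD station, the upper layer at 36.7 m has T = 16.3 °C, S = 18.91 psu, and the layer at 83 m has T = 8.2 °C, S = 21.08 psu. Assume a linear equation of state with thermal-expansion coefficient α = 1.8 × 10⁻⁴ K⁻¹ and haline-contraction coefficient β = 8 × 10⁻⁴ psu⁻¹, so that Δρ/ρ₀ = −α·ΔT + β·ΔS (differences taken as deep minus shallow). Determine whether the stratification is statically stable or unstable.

ΔT = 8.2 − 16.3 = -8.1 K and ΔS = 21.08 − 18.91 = +2.17 psu (deep − shallow).
−αΔT = 1.458 × 10⁻³; βΔS = 1.736 × 10⁻³; sum Δρ/ρ₀ = 3.194 × 10⁻³.
Δρ/ρ₀ > 0, so Δρ > 0: deeper water is denser → statically stable.

stable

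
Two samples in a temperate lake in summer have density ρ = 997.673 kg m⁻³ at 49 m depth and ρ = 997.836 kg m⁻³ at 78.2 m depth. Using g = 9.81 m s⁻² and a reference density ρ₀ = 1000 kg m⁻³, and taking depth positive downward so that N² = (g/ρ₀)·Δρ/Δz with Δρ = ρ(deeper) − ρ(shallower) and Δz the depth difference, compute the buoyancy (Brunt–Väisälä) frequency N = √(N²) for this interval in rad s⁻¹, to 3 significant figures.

7.40 × 10⁻³ rad s⁻¹

Δρ = 997.836 − 997.673 = 0.163 kg m⁻³ over Δz = 78.2 − 49 = 29.2 m.
N² = (9.81/1000) × (0.163/29.2) = 5.4761 × 10⁻⁵ s⁻².
N = √(5.4761 × 10⁻⁵) = 7.4001 × 10⁻³ rad s⁻¹ ≈ 7.40 × 10⁻³ rad s⁻¹.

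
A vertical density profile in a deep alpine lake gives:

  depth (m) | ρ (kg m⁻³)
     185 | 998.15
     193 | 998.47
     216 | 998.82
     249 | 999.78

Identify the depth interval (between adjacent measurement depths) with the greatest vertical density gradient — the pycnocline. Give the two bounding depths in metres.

185–193 m

Compute the density gradient over each adjacent pair:
  185–193 m: Δρ/Δz = 0.32/8 = 0.040 kg m⁻⁴
  193–216 m: Δρ/Δz = 0.35/23 = 0.015 kg m⁻⁴
  216–249 m: Δρ/Δz = 0.96/33 = 0.029 kg m⁻⁴
The largest gradient is in the 185–193 m interval — the pycnocline.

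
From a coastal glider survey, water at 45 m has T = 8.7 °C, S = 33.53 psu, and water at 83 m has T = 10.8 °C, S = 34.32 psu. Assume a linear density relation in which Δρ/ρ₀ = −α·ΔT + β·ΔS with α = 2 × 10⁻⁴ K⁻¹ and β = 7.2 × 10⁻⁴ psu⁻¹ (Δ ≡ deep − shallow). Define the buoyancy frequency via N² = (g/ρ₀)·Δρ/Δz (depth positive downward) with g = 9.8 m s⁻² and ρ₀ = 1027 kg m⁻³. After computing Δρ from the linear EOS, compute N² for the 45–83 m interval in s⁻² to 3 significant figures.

ΔT = +2.1 K, ΔS = +0.79 psu (deep − shallow).
Δρ/ρ₀ = −αΔT + βΔS = -4.20 × 10⁻⁴ + 5.688 × 10⁻⁴ = 1.488 × 10⁻⁴, so Δρ ≈ 0.1528 kg m⁻³.
N² = (g/ρ₀)·Δρ/Δz = g·(Δρ/ρ₀)/Δz = 9.8 × 1.488 × 10⁻⁴ / 38 = 3.8375 × 10⁻⁵ s⁻² ≈ 3.84 × 10⁻⁵ s⁻².

3.84 × 10⁻⁵ s⁻²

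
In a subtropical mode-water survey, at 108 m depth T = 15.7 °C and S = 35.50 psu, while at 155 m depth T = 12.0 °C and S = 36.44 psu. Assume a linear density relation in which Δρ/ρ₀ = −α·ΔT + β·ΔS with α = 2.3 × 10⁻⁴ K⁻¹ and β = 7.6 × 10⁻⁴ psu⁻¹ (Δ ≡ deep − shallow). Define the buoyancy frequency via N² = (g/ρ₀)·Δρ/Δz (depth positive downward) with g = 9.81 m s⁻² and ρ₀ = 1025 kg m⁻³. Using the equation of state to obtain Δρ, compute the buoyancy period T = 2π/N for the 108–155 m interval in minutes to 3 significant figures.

ΔT = -3.7 K, ΔS = +0.94 psu (deep − shallow).
Δρ/ρ₀ = −αΔT + βΔS = 8.51 × 10⁻⁴ + 7.144 × 10⁻⁴ = 1.5654 × 10⁻³, so Δρ ≈ 1.605 kg m⁻³.
N² = (g/ρ₀)·Δρ/Δz = g·(Δρ/ρ₀)/Δz = 9.81 × 1.5654 × 10⁻³ / 47 = 3.2674 × 10⁻⁴ s⁻².
N = √(3.2674 × 10⁻⁴) = 0.018076 rad s⁻¹ → T = 2π/N = 347.60 s = 5.7933 min ≈ 5.79 min.

5.79 min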